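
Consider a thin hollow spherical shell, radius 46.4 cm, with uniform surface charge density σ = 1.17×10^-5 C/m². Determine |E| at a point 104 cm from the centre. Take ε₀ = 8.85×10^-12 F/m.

Take a concentric spherical Gaussian surface of radius r = 104 cm (r > 46.4 cm).
The entire shell is enclosed: Q_enc = σ·4πR² = (1.17e-5)·4π·(0.464)² = 3.165e-5 C.
Since E is radial and uniform over the Gaussian sphere, Φ = E·4πr² = Q_enc/ε₀.
E = |Q_enc|/(4πε₀r²) = (3.165×10^-5)/(4π·8.85×10^-12·(1.04)²) = 2.63×10^5 N/C.

E ≈ 2.63×10^5 V/m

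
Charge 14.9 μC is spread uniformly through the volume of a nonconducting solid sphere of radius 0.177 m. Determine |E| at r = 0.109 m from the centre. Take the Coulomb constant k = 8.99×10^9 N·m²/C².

Take a concentric spherical Gaussian surface of radius r = 0.109 m (r < R).
For a uniform sphere the enclosed fraction is (r/R)³, so Q_enc = (14.9 μC)(0.109/0.177)³ = 3.48×10^-6 C.
Since E is radial and uniform over the Gaussian sphere, Φ = E·4πr² = Q_enc/ε₀.
E = k|Q_enc|/r² = (8.99×10^9)(3.48×10^-6)/(0.109)² = 2.63×10^6 N/C.

|E| = 2.63×10^6 N/C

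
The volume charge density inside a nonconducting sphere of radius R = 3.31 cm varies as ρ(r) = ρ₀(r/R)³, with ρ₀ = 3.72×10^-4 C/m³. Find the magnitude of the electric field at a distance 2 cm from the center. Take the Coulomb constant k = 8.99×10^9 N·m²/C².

|E| ≈ 3.09×10^4 N/C

Take a concentric spherical Gaussian surface of radius r = 2 cm (r < R).
Q_enc = ∫₀^r ρ(r')·4πr'² dr' = (4πρ₀/R³) ∫₀^r r'^5 dr' = 4πρ₀ r^6/(6·R³) = 1.375e-9 C.
Gauss's law: E·4πr² = Q_enc/ε₀.
E = k|Q_enc|/r² = (8.99×10^9)(1.375×10^-9)/(0.02)² = 3.09×10^4 N/C.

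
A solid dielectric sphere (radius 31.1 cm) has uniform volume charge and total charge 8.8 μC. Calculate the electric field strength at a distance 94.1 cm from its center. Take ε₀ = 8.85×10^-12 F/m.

Use a concentric Gaussian sphere at r = 94.1 cm (r > R, so the entire charge is enclosed).
Q_enc = 8.8 μC = 8.80×10^-6 C.
Applying ∮E·dA = Q_enc/ε₀ with Φ = E(4πr²):
E = |Q_enc|/(4πε₀r²) = (8.80×10^-6)/(4π·8.85×10^-12·(0.941)²) = 8.94×10^4 N/C.

8.94e4 N/C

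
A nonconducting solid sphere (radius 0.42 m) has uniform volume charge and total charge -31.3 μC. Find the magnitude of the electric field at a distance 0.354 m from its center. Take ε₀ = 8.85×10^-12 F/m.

1.34×10^6 N/C

Use a concentric Gaussian sphere at r = 0.354 m (r < R).
For a uniform sphere the enclosed fraction is (r/R)³, so Q_enc = (-31.3 μC)(0.354/0.42)³ = -1.874e-5 C.
Since E is radial and uniform over the Gaussian sphere, Φ = E·4πr² = Q_enc/ε₀.
E = |Q_enc|/(4πε₀r²) = (1.874e-5)/(4π·8.85×10^-12·(0.354)²) = 1.34×10^6 N/C.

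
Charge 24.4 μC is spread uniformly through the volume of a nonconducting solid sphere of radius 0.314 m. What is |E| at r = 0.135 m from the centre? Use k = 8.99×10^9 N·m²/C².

E ≈ 9.57×10^5 N/C

By spherical symmetry E is radial; choose a Gaussian sphere of radius r = 0.135 m (r < R).
Only the charge within r is enclosed: Q_enc = Q·(r/R)³ = (24.4 μC)·(0.135 m/0.314 m)³ = 1.939e-6 C.
Gauss's law: E·4πr² = Q_enc/ε₀.
E = k|Q_enc|/r² = (8.99×10^9)(1.939×10^-6)/(0.135)² = 9.57×10^5 N/C.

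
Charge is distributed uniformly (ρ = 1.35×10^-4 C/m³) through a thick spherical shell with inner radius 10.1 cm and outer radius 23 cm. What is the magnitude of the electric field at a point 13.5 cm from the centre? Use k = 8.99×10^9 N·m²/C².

Symmetry ⇒ E = E(r) r̂. Gaussian sphere of radius r = 13.5 cm (within the shell material, 10.1 cm < r < 23 cm).
Only the shell between 10.1 cm and r is enclosed: Q_enc = ρ·(4π/3)(r³ − a³) = (1.35×10^-4)·(4π/3)·((0.135)³ − (0.101)³) = 8.087×10^-7 C.
Since E is radial and uniform over the Gaussian sphere, Φ = E·4πr² = Q_enc/ε₀.
E = k|Q_enc|/r² = (8.99×10^9)(8.087e-7)/(0.135)² = 3.99×10^5 N/C.

|E| ≈ 3.99×10^5 N/C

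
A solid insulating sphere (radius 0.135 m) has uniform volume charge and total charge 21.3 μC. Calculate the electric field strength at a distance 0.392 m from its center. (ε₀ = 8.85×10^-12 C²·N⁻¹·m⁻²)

|E| = 1.25e6 V/m

By spherical symmetry E is radial; choose a Gaussian sphere of radius r = 0.392 m (r > R, so the entire charge is enclosed).
Q_enc = 21.3 μC = 2.13×10^-5 C.
By Gauss's law, ∮E·dA = E·4πr² = Q_enc/ε₀.
E = |Q_enc|/(4πε₀r²) = (2.13×10^-5)/(4π·8.85×10^-12·(0.392)²) = 1.25×10^6 N/C.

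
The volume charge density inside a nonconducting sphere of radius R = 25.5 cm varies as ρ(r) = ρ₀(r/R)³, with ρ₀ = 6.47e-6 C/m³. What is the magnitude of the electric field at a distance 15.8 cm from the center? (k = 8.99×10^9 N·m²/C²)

Use a concentric Gaussian sphere at r = 15.8 cm (r < R).
Q_enc = ∫₀^r ρ(r')·4πr'² dr' = (4πρ₀/R³) ∫₀^r r'^5 dr' = 4πρ₀ r^6/(6·R³) = 1.271×10^-8 C.
By Gauss's law, ∮E·dA = E·4πr² = Q_enc/ε₀.
E = k|Q_enc|/r² = (8.99×10^9)(1.271e-8)/(0.158)² = 4.58e3 N/C.

|E| = 4.58e3 N/C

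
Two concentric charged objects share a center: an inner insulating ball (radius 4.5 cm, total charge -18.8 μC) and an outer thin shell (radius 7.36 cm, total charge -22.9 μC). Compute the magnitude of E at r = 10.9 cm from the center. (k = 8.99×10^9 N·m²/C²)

3.16×10^7 V/m

Use a concentric Gaussian sphere at r = 10.9 cm (r > 7.36 cm, enclosing both).
Q_enc = (-18.8 μC) + (-22.9 μC) = -4.17×10^-5 C.
Since E is radial and uniform over the Gaussian sphere, Φ = E·4πr² = Q_enc/ε₀.
E = k|Q_enc|/r² = (8.99×10^9)(4.17×10^-5)/(0.109)² = 3.16e7 N/C.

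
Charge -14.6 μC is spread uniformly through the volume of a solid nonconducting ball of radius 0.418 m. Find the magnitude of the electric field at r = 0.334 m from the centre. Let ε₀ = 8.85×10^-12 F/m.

|E| ≈ 6.00e5 N/C

Take a concentric spherical Gaussian surface of radius r = 0.334 m (r < R).
Only the charge within r is enclosed: Q_enc = Q·(r/R)³ = (-14.6 μC)·(0.334 m/0.418 m)³ = -7.448×10^-6 C.
Applying ∮E·dA = Q_enc/ε₀ with Φ = E(4πr²):
E = |Q_enc|/(4πε₀r²) = (7.448e-6)/(4π·8.85×10^-12·(0.334)²) = 6.00×10^5 N/C.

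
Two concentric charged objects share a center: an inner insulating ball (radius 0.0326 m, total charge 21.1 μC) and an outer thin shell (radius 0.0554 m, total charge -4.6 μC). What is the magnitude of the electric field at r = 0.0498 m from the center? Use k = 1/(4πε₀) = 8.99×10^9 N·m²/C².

E ≈ 7.65×10^7 N/C

By spherical symmetry E is radial; choose a Gaussian sphere of radius r = 0.0498 m (between the bodies, 0.0326 m < r < 0.0554 m).
The shell at 0.0554 m lies outside the Gaussian surface, so Q_enc = 21.1 μC = 2.11×10^-5 C.
Gauss's law: E·4πr² = Q_enc/ε₀.
E = k|Q_enc|/r² = (8.99×10^9)(2.11×10^-5)/(0.0498)² = 7.65e7 N/C.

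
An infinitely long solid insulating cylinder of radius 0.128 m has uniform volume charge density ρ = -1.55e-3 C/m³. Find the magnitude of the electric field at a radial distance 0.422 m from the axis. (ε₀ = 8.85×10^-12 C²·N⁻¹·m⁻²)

|E| ≈ 3.40e6 N/C

Choose a coaxial cylinder of radius r = 0.422 m (arbitrary length L) as the Gaussian surface (r > 0.128 m, full cross-section enclosed).
λ_enc = ρ·πR² = (-1.55e-3)π(0.128)² = -7.978×10^-5 C/m.
Gauss's law: E·2πrL = λ_enc L/ε₀.
E = |λ_enc|/(2πε₀r) = (7.978×10^-5)/(2π·8.85×10^-12·0.422) = 3.40e6 N/C.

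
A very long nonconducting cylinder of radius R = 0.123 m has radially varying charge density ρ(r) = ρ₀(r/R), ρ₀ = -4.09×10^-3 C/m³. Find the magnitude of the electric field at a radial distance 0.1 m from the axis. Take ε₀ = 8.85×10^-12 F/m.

E ≈ 1.25×10^7 N/C

Coaxial Gaussian cylinder, radius r = 0.1 m, length L (r < R).
Integrating ρ over the cross-section to radius r: λ_enc = (2πρ₀/R) ∫₀^r r'^2 dr' = 2πρ₀ r^3/(3·R) = -6.964×10^-5 C/m.
Gauss's law: E·2πrL = λ_enc L/ε₀.
E = |λ_enc|/(2πε₀r) = (6.964e-5)/(2π·8.85×10^-12·0.1) = 1.25e7 N/C.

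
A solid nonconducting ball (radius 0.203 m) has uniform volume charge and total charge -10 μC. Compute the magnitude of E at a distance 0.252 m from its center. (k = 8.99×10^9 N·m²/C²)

1.42×10^6 V/m

Symmetry ⇒ E = E(r) r̂. Gaussian sphere of radius r = 0.252 m (r > R, so the entire charge is enclosed).
Q_enc = -10 μC = -1.00×10^-5 C.
Since E is radial and uniform over the Gaussian sphere, Φ = E·4πr² = Q_enc/ε₀.
E = k|Q_enc|/r² = (8.99×10^9)(1.00e-5)/(0.252)² = 1.42×10^6 N/C.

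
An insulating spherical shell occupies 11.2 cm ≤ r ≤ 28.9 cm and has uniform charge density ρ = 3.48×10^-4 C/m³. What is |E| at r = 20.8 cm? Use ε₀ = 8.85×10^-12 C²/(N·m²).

E = 2.30×10^6 N/C

Take a concentric spherical Gaussian surface of radius r = 20.8 cm (within the shell material, 11.2 cm < r < 28.9 cm).
Enclosed charge is the volume from a to r: Q_enc = (4π/3)ρ(r³ − a³) = 1.107×10^-5 C.
Applying ∮E·dA = Q_enc/ε₀ with Φ = E(4πr²):
E = |Q_enc|/(4πε₀r²) = (1.107×10^-5)/(4π·8.85×10^-12·(0.208)²) = 2.30×10^6 N/C.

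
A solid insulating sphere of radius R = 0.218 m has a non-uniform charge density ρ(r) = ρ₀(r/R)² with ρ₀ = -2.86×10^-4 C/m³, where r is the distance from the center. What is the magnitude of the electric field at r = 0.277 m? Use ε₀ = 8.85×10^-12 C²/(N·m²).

E = 8.73×10^5 N/C

Take a concentric spherical Gaussian surface of radius r = 0.277 m (r > R, all charge enclosed).
Q_enc = 4π ∫₀^R ρ₀(r'/R)^2 r'² dr' = 4πρ₀R³/5 = -7.447×10^-6 C.
By Gauss's law, ∮E·dA = E·4πr² = Q_enc/ε₀.
E = |Q_enc|/(4πε₀r²) = (7.447×10^-6)/(4π·8.85×10^-12·(0.277)²) = 8.73×10^5 N/C.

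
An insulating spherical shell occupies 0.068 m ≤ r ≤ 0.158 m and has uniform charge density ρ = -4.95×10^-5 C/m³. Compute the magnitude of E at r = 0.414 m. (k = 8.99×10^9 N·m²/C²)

|E| ≈ 3.95e4 N/C

By spherical symmetry E is radial; choose a Gaussian sphere of radius r = 0.414 m (r > 0.158 m, enclosing the whole shell).
Q_enc = ρ·(4π/3)(b³ − a³) = (-4.95e-5)·(4π/3)·((0.158)³ − (0.068)³) = -7.526e-7 C.
Applying ∮E·dA = Q_enc/ε₀ with Φ = E(4πr²):
E = k|Q_enc|/r² = (8.99×10^9)(7.526×10^-7)/(0.414)² = 3.95e4 N/C.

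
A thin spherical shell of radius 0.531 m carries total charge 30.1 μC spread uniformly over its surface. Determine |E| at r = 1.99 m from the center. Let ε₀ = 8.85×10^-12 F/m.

Symmetry ⇒ E = E(r) r̂. Gaussian sphere of radius r = 1.99 m (r > 0.531 m).
The entire shell is enclosed: Q_enc = 3.01e-5 C.
Since E is radial and uniform over the Gaussian sphere, Φ = E·4πr² = Q_enc/ε₀.
E = |Q_enc|/(4πε₀r²) = (3.01×10^-5)/(4π·8.85×10^-12·(1.99)²) = 6.83×10^4 N/C.

E ≈ 6.83e4 N/C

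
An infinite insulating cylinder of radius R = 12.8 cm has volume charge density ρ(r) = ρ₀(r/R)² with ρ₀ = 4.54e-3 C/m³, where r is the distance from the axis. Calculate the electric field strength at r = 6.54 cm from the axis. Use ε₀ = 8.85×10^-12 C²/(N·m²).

|E| = 2.19×10^6 N/C

Take a coaxial cylindrical Gaussian surface of radius r = 6.54 cm and length L (r < R).
Integrating ρ over the cross-section to radius r: λ_enc = (2πρ₀/R²) ∫₀^r r'^3 dr' = 2πρ₀ r^4/(4·R²) = 7.963×10^-6 C/m.
Since E is radial and uniform over the curved surface, Φ = E·2πrL = Q_enc/ε₀ = λ_enc L/ε₀.
E = |λ_enc|/(2πε₀r) = (7.963×10^-6)/(2π·8.85×10^-12·0.0654) = 2.19×10^6 N/C.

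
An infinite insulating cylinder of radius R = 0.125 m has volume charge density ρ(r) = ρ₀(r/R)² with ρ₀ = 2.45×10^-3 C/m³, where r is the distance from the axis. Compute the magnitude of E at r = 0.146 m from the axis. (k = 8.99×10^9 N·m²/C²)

Choose a coaxial cylinder of radius r = 0.146 m (arbitrary length L) as the Gaussian surface (r > R, full charge per length enclosed).
λ_enc = 2π ∫₀^R ρ₀(r'/R)^2 r' dr' = 2πρ₀R²/4 = 6.013×10^-5 C/m.
Gauss's law: E·2πrL = λ_enc L/ε₀.
E = 2k|λ_enc|/r = 2(8.99×10^9)(6.013×10^-5)/(0.146) = 7.41×10^6 N/C.

|E| ≈ 7.41e6 N/C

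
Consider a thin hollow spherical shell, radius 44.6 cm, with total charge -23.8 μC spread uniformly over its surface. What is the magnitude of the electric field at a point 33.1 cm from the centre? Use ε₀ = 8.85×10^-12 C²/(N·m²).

Symmetry ⇒ E = E(r) r̂. Gaussian sphere of radius r = 33.1 cm (inside the shell, r < 44.6 cm).
No charge lies within this surface, so Q_enc = 0 and Gauss's law gives E·4πr² = 0 ⇒ E = 0.

|E| = 0 V/m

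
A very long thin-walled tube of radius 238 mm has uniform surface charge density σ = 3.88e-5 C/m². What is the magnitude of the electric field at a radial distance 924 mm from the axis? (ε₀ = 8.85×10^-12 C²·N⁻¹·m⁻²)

E = 1.13×10^6 V/m

Choose a coaxial cylinder of radius r = 924 mm (arbitrary length L) as the Gaussian surface (r > 238 mm).
The whole shell is enclosed: λ_enc = σ·2πR = (3.88×10^-5)·2π·(0.238) = 5.802×10^-5 C/m.
Applying ∮E·dA = Q_enc/ε₀ with the end caps contributing no flux:
E = |λ_enc|/(2πε₀r) = (5.802×10^-5)/(2π·8.85×10^-12·0.924) = 1.13e6 N/C.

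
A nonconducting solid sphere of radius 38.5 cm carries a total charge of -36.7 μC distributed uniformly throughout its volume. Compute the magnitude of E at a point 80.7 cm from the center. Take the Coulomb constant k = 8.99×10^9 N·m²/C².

Symmetry ⇒ E = E(r) r̂. Gaussian sphere of radius r = 80.7 cm (r > R, so the entire charge is enclosed).
Q_enc = -36.7 μC = -3.67×10^-5 C.
By Gauss's law, ∮E·dA = E·4πr² = Q_enc/ε₀.
E = k|Q_enc|/r² = (8.99×10^9)(3.67e-5)/(0.807)² = 5.07×10^5 N/C.

|E| = 5.07e5 N/C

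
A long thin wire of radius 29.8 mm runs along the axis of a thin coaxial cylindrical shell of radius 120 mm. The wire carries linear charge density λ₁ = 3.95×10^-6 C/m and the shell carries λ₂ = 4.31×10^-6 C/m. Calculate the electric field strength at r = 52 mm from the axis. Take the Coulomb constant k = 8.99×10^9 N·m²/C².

1.37e6 V/m

By cylindrical symmetry E is radial; use a coaxial Gaussian cylinder of radius 52 mm and length L (between the conductors, 29.8 mm < r < 120 mm).
Only the inner wire is enclosed; the outer shell contributes nothing inside itself. λ_enc = λ₁ = 3.95e-6 C/m.
Since E is radial and uniform over the curved surface, Φ = E·2πrL = Q_enc/ε₀ = λ_enc L/ε₀.
E = 2k|λ_enc|/r = 2(8.99×10^9)(3.95×10^-6)/(0.052) = 1.37×10^6 N/C.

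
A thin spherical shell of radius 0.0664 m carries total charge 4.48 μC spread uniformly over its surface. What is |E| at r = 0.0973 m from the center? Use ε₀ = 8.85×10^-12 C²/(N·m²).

4.25×10^6 V/m

Use a concentric Gaussian sphere at r = 0.0973 m (r > 0.0664 m).
The entire shell is enclosed: Q_enc = 4.48×10^-6 C.
Since E is radial and uniform over the Gaussian sphere, Φ = E·4πr² = Q_enc/ε₀.
E = |Q_enc|/(4πε₀r²) = (4.48×10^-6)/(4π·8.85×10^-12·(0.0973)²) = 4.25×10^6 N/C.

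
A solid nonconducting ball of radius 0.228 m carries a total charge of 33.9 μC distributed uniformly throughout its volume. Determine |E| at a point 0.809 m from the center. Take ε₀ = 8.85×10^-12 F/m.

|E| ≈ 4.66×10^5 V/m

Take a concentric spherical Gaussian surface of radius r = 0.809 m (r > R, so the entire charge is enclosed).
Q_enc = 33.9 μC = 3.39e-5 C.
Since E is radial and uniform over the Gaussian sphere, Φ = E·4πr² = Q_enc/ε₀.
E = |Q_enc|/(4πε₀r²) = (3.39×10^-5)/(4π·8.85×10^-12·(0.809)²) = 4.66e5 N/C.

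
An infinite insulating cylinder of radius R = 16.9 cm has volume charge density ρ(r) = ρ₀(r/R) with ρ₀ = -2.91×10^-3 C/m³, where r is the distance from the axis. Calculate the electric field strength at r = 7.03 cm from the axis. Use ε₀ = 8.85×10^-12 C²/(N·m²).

|E| ≈ 3.21×10^6 N/C

Choose a coaxial cylinder of radius r = 7.03 cm (arbitrary length L) as the Gaussian surface (r < R).
λ_enc = ∫₀^r ρ(r')·2πr' dr' = (2πρ₀/R)·r^3/3 = -1.253×10^-5 C/m.
Applying ∮E·dA = Q_enc/ε₀ with the end caps contributing no flux:
E = |λ_enc|/(2πε₀r) = (1.253e-5)/(2π·8.85×10^-12·0.0703) = 3.21×10^6 N/C.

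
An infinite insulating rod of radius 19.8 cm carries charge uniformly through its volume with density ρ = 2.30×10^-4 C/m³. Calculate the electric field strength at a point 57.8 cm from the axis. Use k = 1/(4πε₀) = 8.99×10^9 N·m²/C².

Choose a coaxial cylinder of radius r = 57.8 cm (arbitrary length L) as the Gaussian surface (r > 19.8 cm, full cross-section enclosed).
λ_enc = ρ·πR² = (2.30e-4)π(0.198)² = 2.833e-5 C/m.
By Gauss's law (flux through the curved wall only), E·2πrL = λ_enc L/ε₀.
E = 2k|λ_enc|/r = 2(8.99×10^9)(2.833×10^-5)/(0.578) = 8.81e5 N/C.

8.81×10^5 V/m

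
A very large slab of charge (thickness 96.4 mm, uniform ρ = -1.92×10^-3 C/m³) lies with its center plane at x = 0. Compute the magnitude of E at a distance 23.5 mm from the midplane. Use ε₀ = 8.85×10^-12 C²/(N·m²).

|E| ≈ 5.10×10^6 N/C

By symmetry E is perpendicular to the slab. A Gaussian pillbox from −23.5 mm to +23.5 mm (face area A) lies entirely within the slab.
Q_enc = ρ·(2x)·A and flux = 2EA, so 2EA = 2ρxA/ε₀ ⇒ E = |ρ|x/ε₀.
E = (1.92e-3)(0.0235)/(8.85×10^-12) = 5.10×10^6 N/C.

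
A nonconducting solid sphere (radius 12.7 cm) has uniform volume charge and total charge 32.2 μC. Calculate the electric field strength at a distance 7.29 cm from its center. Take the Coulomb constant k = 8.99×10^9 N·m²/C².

E ≈ 1.03×10^7 N/C

Use a concentric Gaussian sphere at r = 7.29 cm (r < R).
For a uniform sphere the enclosed fraction is (r/R)³, so Q_enc = (32.2 μC)(0.0729/0.127)³ = 6.09e-6 C.
Applying ∮E·dA = Q_enc/ε₀ with Φ = E(4πr²):
E = k|Q_enc|/r² = (8.99×10^9)(6.09×10^-6)/(0.0729)² = 1.03×10^7 N/C.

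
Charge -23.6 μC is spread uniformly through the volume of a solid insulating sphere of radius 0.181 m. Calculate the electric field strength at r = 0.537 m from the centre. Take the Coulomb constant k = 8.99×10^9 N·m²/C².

Use a concentric Gaussian sphere at r = 0.537 m (r > R, so the entire charge is enclosed).
Q_enc = -23.6 μC = -2.36×10^-5 C.
Since E is radial and uniform over the Gaussian sphere, Φ = E·4πr² = Q_enc/ε₀.
E = k|Q_enc|/r² = (8.99×10^9)(2.36e-5)/(0.537)² = 7.36×10^5 N/C.

|E| ≈ 7.36e5 N/C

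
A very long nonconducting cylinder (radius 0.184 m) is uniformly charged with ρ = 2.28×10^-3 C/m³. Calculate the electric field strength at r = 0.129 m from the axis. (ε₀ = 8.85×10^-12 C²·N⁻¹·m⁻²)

Coaxial Gaussian cylinder, radius r = 0.129 m, length L (r < R).
Enclosed charge per unit length: λ_enc = ρ·πr² = (2.28×10^-3)π(0.129)² = 1.192×10^-4 C/m.
Since E is radial and uniform over the curved surface, Φ = E·2πrL = Q_enc/ε₀ = λ_enc L/ε₀.
E = |λ_enc|/(2πε₀r) = (1.192×10^-4)/(2π·8.85×10^-12·0.129) = 1.66×10^7 N/C.

|E| = 1.66×10^7 V/m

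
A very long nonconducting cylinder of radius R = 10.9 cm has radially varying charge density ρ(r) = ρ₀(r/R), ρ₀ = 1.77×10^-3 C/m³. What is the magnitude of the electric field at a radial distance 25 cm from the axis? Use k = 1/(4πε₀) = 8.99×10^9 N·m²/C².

3.17×10^6 V/m

Choose a coaxial cylinder of radius r = 25 cm (arbitrary length L) as the Gaussian surface (r > R, full charge per length enclosed).
λ_enc = 2π ∫₀^R ρ₀(r'/R)^1 r' dr' = 2πρ₀R²/3 = 4.404×10^-5 C/m.
Gauss's law: E·2πrL = λ_enc L/ε₀.
E = 2k|λ_enc|/r = 2(8.99×10^9)(4.404×10^-5)/(0.25) = 3.17×10^6 N/C.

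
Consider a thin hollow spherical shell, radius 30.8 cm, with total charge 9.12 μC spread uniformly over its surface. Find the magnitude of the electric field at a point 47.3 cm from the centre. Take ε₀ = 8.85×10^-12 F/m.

|E| ≈ 3.67×10^5 N/C

Symmetry ⇒ E = E(r) r̂. Gaussian sphere of radius r = 47.3 cm (r > 30.8 cm).
The entire shell is enclosed: Q_enc = 9.12e-6 C.
By Gauss's law, ∮E·dA = E·4πr² = Q_enc/ε₀.
E = |Q_enc|/(4πε₀r²) = (9.12e-6)/(4π·8.85×10^-12·(0.473)²) = 3.67e5 N/C.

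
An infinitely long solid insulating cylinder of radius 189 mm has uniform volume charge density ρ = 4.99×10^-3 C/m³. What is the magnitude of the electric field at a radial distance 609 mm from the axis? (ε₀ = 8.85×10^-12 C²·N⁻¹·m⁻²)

Choose a coaxial cylinder of radius r = 609 mm (arbitrary length L) as the Gaussian surface (r > 189 mm, full cross-section enclosed).
λ_enc = ρ·πR² = (4.99×10^-3)π(0.189)² = 5.60×10^-4 C/m.
Gauss's law: E·2πrL = λ_enc L/ε₀.
E = |λ_enc|/(2πε₀r) = (5.60×10^-4)/(2π·8.85×10^-12·0.609) = 1.65×10^7 N/C.

|E| ≈ 1.65×10^7 V/m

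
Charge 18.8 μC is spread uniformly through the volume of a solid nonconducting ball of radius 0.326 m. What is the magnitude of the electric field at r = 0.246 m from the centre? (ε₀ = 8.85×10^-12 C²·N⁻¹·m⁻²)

Use a concentric Gaussian sphere at r = 0.246 m (r < R).
Only the charge within r is enclosed: Q_enc = Q·(r/R)³ = (18.8 μC)·(0.246 m/0.326 m)³ = 8.078×10^-6 C.
By Gauss's law, ∮E·dA = E·4πr² = Q_enc/ε₀.
E = |Q_enc|/(4πε₀r²) = (8.078e-6)/(4π·8.85×10^-12·(0.246)²) = 1.20×10^6 N/C.

|E| ≈ 1.20e6 V/m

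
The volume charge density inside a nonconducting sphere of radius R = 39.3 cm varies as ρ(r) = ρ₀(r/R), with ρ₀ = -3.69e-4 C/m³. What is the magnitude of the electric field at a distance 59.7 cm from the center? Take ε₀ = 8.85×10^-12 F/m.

E ≈ 1.78×10^6 N/C

Symmetry ⇒ E = E(r) r̂. Gaussian sphere of radius r = 59.7 cm (r > R, all charge enclosed).
Q_enc = 4π ∫₀^R ρ₀(r'/R)^1 r'² dr' = 4πρ₀R³/4 = -7.036e-5 C.
Since E is radial and uniform over the Gaussian sphere, Φ = E·4πr² = Q_enc/ε₀.
E = |Q_enc|/(4πε₀r²) = (7.036×10^-5)/(4π·8.85×10^-12·(0.597)²) = 1.78×10^6 N/C.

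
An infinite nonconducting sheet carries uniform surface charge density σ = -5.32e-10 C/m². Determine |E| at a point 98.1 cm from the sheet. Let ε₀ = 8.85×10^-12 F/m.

|E| ≈ 30.1 V/m

By planar symmetry E is perpendicular to the sheet and uniform; use a Gaussian pillbox with flat faces of area A on each side of the sheet.
Only the two end caps contribute flux: Φ = 2EA. With Q_enc = σA, Gauss's law gives E = |σ|/(2ε₀).
E = |σ|/(2ε₀) = (5.32×10^-10)/(2·8.85×10^-12) = 30.1 N/C.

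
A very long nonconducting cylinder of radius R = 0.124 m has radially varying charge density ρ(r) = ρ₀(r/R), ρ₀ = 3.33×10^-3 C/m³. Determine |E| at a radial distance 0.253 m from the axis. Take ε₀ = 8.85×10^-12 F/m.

E = 7.62e6 V/m

Choose a coaxial cylinder of radius r = 0.253 m (arbitrary length L) as the Gaussian surface (r > R, full charge per length enclosed).
λ_enc = 2π ∫₀^R ρ₀(r'/R)^1 r' dr' = 2πρ₀R²/3 = 1.072e-4 C/m.
Applying ∮E·dA = Q_enc/ε₀ with the end caps contributing no flux:
E = |λ_enc|/(2πε₀r) = (1.072e-4)/(2π·8.85×10^-12·0.253) = 7.62e6 N/C.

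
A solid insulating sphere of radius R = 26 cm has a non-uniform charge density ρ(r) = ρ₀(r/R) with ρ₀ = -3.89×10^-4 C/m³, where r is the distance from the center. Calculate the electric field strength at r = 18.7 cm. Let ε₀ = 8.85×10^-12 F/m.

Use a concentric Gaussian sphere at r = 18.7 cm (r < R).
Integrate the density: Q_enc = 4π ∫₀^r ρ₀(r'/R)^1 r'² dr' = 4πρ₀ r^4/(4·R) = -5.748e-6 C.
Applying ∮E·dA = Q_enc/ε₀ with Φ = E(4πr²):
E = |Q_enc|/(4πε₀r²) = (5.748×10^-6)/(4π·8.85×10^-12·(0.187)²) = 1.48×10^6 N/C.

|E| = 1.48e6 N/C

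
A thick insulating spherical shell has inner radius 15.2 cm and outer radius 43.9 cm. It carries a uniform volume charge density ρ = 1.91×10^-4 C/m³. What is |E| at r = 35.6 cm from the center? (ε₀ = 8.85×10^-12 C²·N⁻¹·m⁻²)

|E| = 2.36×10^6 V/m

Symmetry ⇒ E = E(r) r̂. Gaussian sphere of radius r = 35.6 cm (within the shell material, 15.2 cm < r < 43.9 cm).
Only the shell between 15.2 cm and r is enclosed: Q_enc = ρ·(4π/3)(r³ − a³) = (1.91e-4)·(4π/3)·((0.356)³ − (0.152)³) = 3.329×10^-5 C.
Gauss's law: E·4πr² = Q_enc/ε₀.
E = |Q_enc|/(4πε₀r²) = (3.329e-5)/(4π·8.85×10^-12·(0.356)²) = 2.36×10^6 N/C.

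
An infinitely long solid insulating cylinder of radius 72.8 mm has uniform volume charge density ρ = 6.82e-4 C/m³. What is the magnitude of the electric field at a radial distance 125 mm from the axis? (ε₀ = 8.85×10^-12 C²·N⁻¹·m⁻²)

E = 1.63×10^6 N/C

By cylindrical symmetry E is radial; use a coaxial Gaussian cylinder of radius 125 mm and length L (r > 72.8 mm, full cross-section enclosed).
λ_enc = ρ·πR² = (6.82×10^-4)π(0.0728)² = 1.136×10^-5 C/m.
By Gauss's law (flux through the curved wall only), E·2πrL = λ_enc L/ε₀.
E = |λ_enc|/(2πε₀r) = (1.136×10^-5)/(2π·8.85×10^-12·0.125) = 1.63×10^6 N/C.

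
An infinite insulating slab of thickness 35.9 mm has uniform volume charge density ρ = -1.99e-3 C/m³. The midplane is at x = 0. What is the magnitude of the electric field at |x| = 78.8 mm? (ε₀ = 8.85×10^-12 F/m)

4.04e6 N/C

The point |x| = 78.8 mm lies outside the slab (half-thickness 0.01795 m). A symmetric pillbox spanning the full slab encloses Q_enc = ρ·d·A.
Flux = 2EA ⇒ E = |ρ|d/(2ε₀), independent of distance outside.
E = (1.99×10^-3)(0.0359)/(2·8.85×10^-12) = 4.04×10^6 N/C.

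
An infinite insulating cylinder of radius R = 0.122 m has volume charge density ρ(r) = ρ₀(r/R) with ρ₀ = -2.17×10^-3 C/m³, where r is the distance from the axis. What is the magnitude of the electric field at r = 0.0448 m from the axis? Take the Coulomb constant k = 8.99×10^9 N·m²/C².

Take a coaxial cylindrical Gaussian surface of radius r = 0.0448 m and length L (r < R).
Integrating ρ over the cross-section to radius r: λ_enc = (2πρ₀/R) ∫₀^r r'^2 dr' = 2πρ₀ r^3/(3·R) = -3.35×10^-6 C/m.
By Gauss's law (flux through the curved wall only), E·2πrL = λ_enc L/ε₀.
E = 2k|λ_enc|/r = 2(8.99×10^9)(3.35×10^-6)/(0.0448) = 1.34e6 N/C.

1.34×10^6 N/C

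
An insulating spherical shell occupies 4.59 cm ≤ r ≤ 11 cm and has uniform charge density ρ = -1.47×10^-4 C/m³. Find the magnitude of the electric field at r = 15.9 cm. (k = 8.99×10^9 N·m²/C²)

By spherical symmetry E is radial; choose a Gaussian sphere of radius r = 15.9 cm (r > 11 cm, enclosing the whole shell).
Q_enc = ρ·(4π/3)(b³ − a³) = (-1.47×10^-4)·(4π/3)·((0.11)³ − (0.0459)³) = -7.60×10^-7 C.
Gauss's law: E·4πr² = Q_enc/ε₀.
E = k|Q_enc|/r² = (8.99×10^9)(7.60×10^-7)/(0.159)² = 2.70×10^5 N/C.

E = 2.70e5 V/m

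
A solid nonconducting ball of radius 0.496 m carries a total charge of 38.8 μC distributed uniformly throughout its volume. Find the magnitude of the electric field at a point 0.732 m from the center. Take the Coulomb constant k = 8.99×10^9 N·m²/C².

Use a concentric Gaussian sphere at r = 0.732 m (r > R, so the entire charge is enclosed).
Q_enc = 38.8 μC = 3.88e-5 C.
Applying ∮E·dA = Q_enc/ε₀ with Φ = E(4πr²):
E = k|Q_enc|/r² = (8.99×10^9)(3.88e-5)/(0.732)² = 6.51×10^5 N/C.

6.51×10^5 N/C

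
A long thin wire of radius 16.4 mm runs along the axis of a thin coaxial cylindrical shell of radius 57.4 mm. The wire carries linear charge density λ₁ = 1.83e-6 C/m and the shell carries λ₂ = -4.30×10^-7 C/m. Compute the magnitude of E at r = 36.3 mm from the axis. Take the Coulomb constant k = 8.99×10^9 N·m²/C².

9.06×10^5 V/m

Coaxial Gaussian cylinder, radius r = 36.3 mm, length L (between the conductors, 16.4 mm < r < 57.4 mm).
The shell at 57.4 mm lies outside the Gaussian surface, so λ_enc = λ₁ = 1.83e-6 C/m.
Gauss's law: E·2πrL = λ_enc L/ε₀.
E = 2k|λ_enc|/r = 2(8.99×10^9)(1.83×10^-6)/(0.0363) = 9.06e5 N/C.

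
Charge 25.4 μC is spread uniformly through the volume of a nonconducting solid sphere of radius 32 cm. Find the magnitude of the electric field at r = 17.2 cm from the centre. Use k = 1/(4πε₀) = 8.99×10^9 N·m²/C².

E ≈ 1.20×10^6 N/C

Take a concentric spherical Gaussian surface of radius r = 17.2 cm (r < R).
For a uniform sphere the enclosed fraction is (r/R)³, so Q_enc = (25.4 μC)(0.172/0.32)³ = 3.944×10^-6 C.
Applying ∮E·dA = Q_enc/ε₀ with Φ = E(4πr²):
E = k|Q_enc|/r² = (8.99×10^9)(3.944×10^-6)/(0.172)² = 1.20×10^6 N/C.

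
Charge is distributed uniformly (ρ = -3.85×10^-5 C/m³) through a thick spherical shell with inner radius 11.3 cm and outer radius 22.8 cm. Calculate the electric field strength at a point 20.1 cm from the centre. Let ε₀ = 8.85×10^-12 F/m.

|E| ≈ 2.40e5 N/C

Use a concentric Gaussian sphere at r = 20.1 cm (within the shell material, 11.3 cm < r < 22.8 cm).
Only the shell between 11.3 cm and r is enclosed: Q_enc = ρ·(4π/3)(r³ − a³) = (-3.85×10^-5)·(4π/3)·((0.201)³ − (0.113)³) = -1.077×10^-6 C.
Gauss's law: E·4πr² = Q_enc/ε₀.
E = |Q_enc|/(4πε₀r²) = (1.077×10^-6)/(4π·8.85×10^-12·(0.201)²) = 2.40×10^5 N/C.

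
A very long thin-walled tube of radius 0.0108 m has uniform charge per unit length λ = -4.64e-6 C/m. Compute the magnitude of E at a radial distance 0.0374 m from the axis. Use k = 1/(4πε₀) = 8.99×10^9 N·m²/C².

|E| = 2.23×10^6 N/C

By cylindrical symmetry E is radial; use a coaxial Gaussian cylinder of radius 0.0374 m and length L (r > 0.0108 m).
The full line charge is enclosed: λ_enc = -4.64e-6 C/m.
Gauss's law: E·2πrL = λ_enc L/ε₀.
E = 2k|λ_enc|/r = 2(8.99×10^9)(4.64e-6)/(0.0374) = 2.23×10^6 N/C.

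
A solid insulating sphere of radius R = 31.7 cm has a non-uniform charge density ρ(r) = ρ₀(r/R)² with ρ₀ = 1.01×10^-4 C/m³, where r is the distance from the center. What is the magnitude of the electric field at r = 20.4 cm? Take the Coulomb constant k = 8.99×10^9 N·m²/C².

E = 1.93×10^5 V/m

Symmetry ⇒ E = E(r) r̂. Gaussian sphere of radius r = 20.4 cm (r < R).
Integrate the density: Q_enc = 4π ∫₀^r ρ₀(r'/R)^2 r'² dr' = 4πρ₀ r^5/(5·R²) = 8.925×10^-7 C.
Since E is radial and uniform over the Gaussian sphere, Φ = E·4πr² = Q_enc/ε₀.
E = k|Q_enc|/r² = (8.99×10^9)(8.925×10^-7)/(0.204)² = 1.93e5 N/C.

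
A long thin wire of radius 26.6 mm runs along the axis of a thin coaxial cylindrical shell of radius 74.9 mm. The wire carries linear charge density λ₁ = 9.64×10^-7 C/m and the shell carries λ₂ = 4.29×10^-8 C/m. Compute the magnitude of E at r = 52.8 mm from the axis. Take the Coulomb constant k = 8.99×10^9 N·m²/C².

|E| = 3.28e5 N/C

Choose a coaxial cylinder of radius r = 52.8 mm (arbitrary length L) as the Gaussian surface (between the conductors, 26.6 mm < r < 74.9 mm).
The shell at 74.9 mm lies outside the Gaussian surface, so λ_enc = λ₁ = 9.64e-7 C/m.
Gauss's law: E·2πrL = λ_enc L/ε₀.
E = 2k|λ_enc|/r = 2(8.99×10^9)(9.64e-7)/(0.0528) = 3.28×10^5 N/C.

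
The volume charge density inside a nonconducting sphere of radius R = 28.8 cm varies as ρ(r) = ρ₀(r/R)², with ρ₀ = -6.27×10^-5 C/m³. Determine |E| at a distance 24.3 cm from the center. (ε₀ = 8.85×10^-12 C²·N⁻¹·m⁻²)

Take a concentric spherical Gaussian surface of radius r = 24.3 cm (r < R).
Integrate the density: Q_enc = 4π ∫₀^r ρ₀(r'/R)^2 r'² dr' = 4πρ₀ r^5/(5·R²) = -1.61×10^-6 C.
Gauss's law: E·4πr² = Q_enc/ε₀.
E = |Q_enc|/(4πε₀r²) = (1.61e-6)/(4π·8.85×10^-12·(0.243)²) = 2.45×10^5 N/C.

2.45×10^5 N/C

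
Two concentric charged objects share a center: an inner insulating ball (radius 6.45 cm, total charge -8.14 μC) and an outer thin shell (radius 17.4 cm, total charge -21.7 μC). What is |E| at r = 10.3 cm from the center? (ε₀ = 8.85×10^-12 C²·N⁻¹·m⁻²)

|E| = 6.90e6 N/C

By spherical symmetry E is radial; choose a Gaussian sphere of radius r = 10.3 cm (between the bodies, 6.45 cm < r < 17.4 cm).
Only the inner charge is enclosed; the outer shell contributes nothing inside itself. Q_enc = -8.14 μC = -8.14×10^-6 C.
Applying ∮E·dA = Q_enc/ε₀ with Φ = E(4πr²):
E = |Q_enc|/(4πε₀r²) = (8.14×10^-6)/(4π·8.85×10^-12·(0.103)²) = 6.90×10^6 N/C.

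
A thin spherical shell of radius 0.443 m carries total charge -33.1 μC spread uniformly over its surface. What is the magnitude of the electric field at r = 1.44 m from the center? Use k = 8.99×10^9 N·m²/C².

Take a concentric spherical Gaussian surface of radius r = 1.44 m (r > 0.443 m).
The entire shell is enclosed: Q_enc = -3.31e-5 C.
Since E is radial and uniform over the Gaussian sphere, Φ = E·4πr² = Q_enc/ε₀.
E = k|Q_enc|/r² = (8.99×10^9)(3.31×10^-5)/(1.44)² = 1.44×10^5 N/C.

E ≈ 1.44e5 V/m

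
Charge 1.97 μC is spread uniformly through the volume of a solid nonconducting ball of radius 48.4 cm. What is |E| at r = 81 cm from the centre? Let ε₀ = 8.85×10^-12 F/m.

Take a concentric spherical Gaussian surface of radius r = 81 cm (r > R, so the entire charge is enclosed).
Q_enc = 1.97 μC = 1.97×10^-6 C.
Gauss's law: E·4πr² = Q_enc/ε₀.
E = |Q_enc|/(4πε₀r²) = (1.97×10^-6)/(4π·8.85×10^-12·(0.81)²) = 2.70×10^4 N/C.

E ≈ 2.70×10^4 V/m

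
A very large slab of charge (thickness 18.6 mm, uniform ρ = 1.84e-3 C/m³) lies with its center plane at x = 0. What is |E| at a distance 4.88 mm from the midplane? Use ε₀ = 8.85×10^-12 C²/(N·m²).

By symmetry E is perpendicular to the slab. A Gaussian pillbox from −4.88 mm to +4.88 mm (face area A) lies entirely within the slab.
Q_enc = ρ·(2x)·A and flux = 2EA, so 2EA = 2ρxA/ε₀ ⇒ E = |ρ|x/ε₀.
E = (1.84×10^-3)(0.00488)/(8.85×10^-12) = 1.01×10^6 N/C.

|E| = 1.01×10^6 N/C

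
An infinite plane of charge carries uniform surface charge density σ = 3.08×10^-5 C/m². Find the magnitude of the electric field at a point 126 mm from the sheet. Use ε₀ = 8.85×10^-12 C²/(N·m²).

By planar symmetry E is perpendicular to the sheet and uniform; use a Gaussian pillbox with flat faces of area A on each side of the sheet.
Flux Φ = 2EA and Q_enc = σA, so 2EA = σA/ε₀ ⇒ E = |σ|/(2ε₀), independent of distance.
E = |σ|/(2ε₀) = (3.08×10^-5)/(2·8.85×10^-12) = 1.74e6 N/C.

1.74×10^6 V/m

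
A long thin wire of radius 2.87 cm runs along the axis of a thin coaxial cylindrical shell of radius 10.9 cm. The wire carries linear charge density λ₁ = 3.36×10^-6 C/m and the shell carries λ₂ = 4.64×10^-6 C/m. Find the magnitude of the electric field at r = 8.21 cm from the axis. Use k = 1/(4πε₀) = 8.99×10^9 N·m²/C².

By cylindrical symmetry E is radial; use a coaxial Gaussian cylinder of radius 8.21 cm and length L (between the conductors, 2.87 cm < r < 10.9 cm).
Only the inner wire is enclosed; the outer shell contributes nothing inside itself. λ_enc = λ₁ = 3.36e-6 C/m.
By Gauss's law (flux through the curved wall only), E·2πrL = λ_enc L/ε₀.
E = 2k|λ_enc|/r = 2(8.99×10^9)(3.36e-6)/(0.0821) = 7.36×10^5 N/C.

|E| = 7.36e5 V/m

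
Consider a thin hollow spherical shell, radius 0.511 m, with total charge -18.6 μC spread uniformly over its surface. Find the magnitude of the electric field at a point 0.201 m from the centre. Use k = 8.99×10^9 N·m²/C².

|E| = 0 N/C

Use a concentric Gaussian sphere at r = 0.201 m (inside the shell, r < 0.511 m).
All the charge is outside the Gaussian surface: Q_enc = 0, hence E = 0 everywhere inside the shell.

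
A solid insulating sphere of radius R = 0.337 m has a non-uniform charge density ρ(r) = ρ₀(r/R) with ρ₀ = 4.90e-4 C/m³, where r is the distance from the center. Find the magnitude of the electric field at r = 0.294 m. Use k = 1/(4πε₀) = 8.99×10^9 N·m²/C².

|E| = 3.55e6 N/C

Use a concentric Gaussian sphere at r = 0.294 m (r < R).
Integrate the density: Q_enc = 4π ∫₀^r ρ₀(r'/R)^1 r'² dr' = 4πρ₀ r^4/(4·R) = 3.413e-5 C.
Gauss's law: E·4πr² = Q_enc/ε₀.
E = k|Q_enc|/r² = (8.99×10^9)(3.413×10^-5)/(0.294)² = 3.55e6 N/C.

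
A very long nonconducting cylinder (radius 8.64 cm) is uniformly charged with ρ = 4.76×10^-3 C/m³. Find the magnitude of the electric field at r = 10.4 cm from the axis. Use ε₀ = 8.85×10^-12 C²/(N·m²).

Choose a coaxial cylinder of radius r = 10.4 cm (arbitrary length L) as the Gaussian surface (r > 8.64 cm, full cross-section enclosed).
λ_enc = ρ·πR² = (4.76×10^-3)π(0.0864)² = 1.116×10^-4 C/m.
By Gauss's law (flux through the curved wall only), E·2πrL = λ_enc L/ε₀.
E = |λ_enc|/(2πε₀r) = (1.116×10^-4)/(2π·8.85×10^-12·0.104) = 1.93e7 N/C.

1.93×10^7 V/m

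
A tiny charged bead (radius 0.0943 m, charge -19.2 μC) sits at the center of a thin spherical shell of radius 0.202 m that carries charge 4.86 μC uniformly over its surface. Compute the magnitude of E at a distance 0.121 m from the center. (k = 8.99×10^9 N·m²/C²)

Use a concentric Gaussian sphere at r = 0.121 m (between the bodies, 0.0943 m < r < 0.202 m).
The shell at 0.202 m lies outside the Gaussian surface, so Q_enc = -19.2 μC = -1.92×10^-5 C.
Applying ∮E·dA = Q_enc/ε₀ with Φ = E(4πr²):
E = k|Q_enc|/r² = (8.99×10^9)(1.92×10^-5)/(0.121)² = 1.18×10^7 N/C.

1.18e7 V/m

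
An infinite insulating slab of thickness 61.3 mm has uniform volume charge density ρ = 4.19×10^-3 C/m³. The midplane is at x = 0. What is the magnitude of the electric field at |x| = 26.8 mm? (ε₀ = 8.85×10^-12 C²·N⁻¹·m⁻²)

By symmetry E is perpendicular to the slab. A Gaussian pillbox from −26.8 mm to +26.8 mm (face area A) lies entirely within the slab.
Q_enc = ρ·(2x)·A and flux = 2EA, so 2EA = 2ρxA/ε₀ ⇒ E = |ρ|x/ε₀.
E = (4.19×10^-3)(0.0268)/(8.85×10^-12) = 1.27e7 N/C.

|E| ≈ 1.27e7 N/C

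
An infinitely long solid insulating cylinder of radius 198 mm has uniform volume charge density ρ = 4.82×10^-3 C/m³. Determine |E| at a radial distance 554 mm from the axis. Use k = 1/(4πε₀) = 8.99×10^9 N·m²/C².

Choose a coaxial cylinder of radius r = 554 mm (arbitrary length L) as the Gaussian surface (r > 198 mm, full cross-section enclosed).
λ_enc = ρ·πR² = (4.82×10^-3)π(0.198)² = 5.936e-4 C/m.
By Gauss's law (flux through the curved wall only), E·2πrL = λ_enc L/ε₀.
E = 2k|λ_enc|/r = 2(8.99×10^9)(5.936×10^-4)/(0.554) = 1.93e7 N/C.

E = 1.93e7 V/m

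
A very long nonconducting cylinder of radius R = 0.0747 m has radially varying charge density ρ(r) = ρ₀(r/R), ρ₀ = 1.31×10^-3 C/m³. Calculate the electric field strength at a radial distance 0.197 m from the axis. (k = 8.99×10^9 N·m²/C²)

E ≈ 1.40×10^6 N/C

Coaxial Gaussian cylinder, radius r = 0.197 m, length L (r > R, full charge per length enclosed).
λ_enc = 2π ∫₀^R ρ₀(r'/R)^1 r' dr' = 2πρ₀R²/3 = 1.531e-5 C/m.
Applying ∮E·dA = Q_enc/ε₀ with the end caps contributing no flux:
E = 2k|λ_enc|/r = 2(8.99×10^9)(1.531×10^-5)/(0.197) = 1.40×10^6 N/C.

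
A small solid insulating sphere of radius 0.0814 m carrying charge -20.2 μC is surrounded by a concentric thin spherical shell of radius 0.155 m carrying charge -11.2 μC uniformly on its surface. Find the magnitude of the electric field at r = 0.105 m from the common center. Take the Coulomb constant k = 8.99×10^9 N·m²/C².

By spherical symmetry E is radial; choose a Gaussian sphere of radius r = 0.105 m (between the bodies, 0.0814 m < r < 0.155 m).
Only the inner charge is enclosed; the outer shell contributes nothing inside itself. Q_enc = -20.2 μC = -2.02e-5 C.
By Gauss's law, ∮E·dA = E·4πr² = Q_enc/ε₀.
E = k|Q_enc|/r² = (8.99×10^9)(2.02e-5)/(0.105)² = 1.65×10^7 N/C.

|E| ≈ 1.65×10^7 N/C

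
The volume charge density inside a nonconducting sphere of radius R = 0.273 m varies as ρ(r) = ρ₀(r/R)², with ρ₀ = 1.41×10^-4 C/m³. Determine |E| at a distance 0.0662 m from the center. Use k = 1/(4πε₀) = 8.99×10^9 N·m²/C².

Symmetry ⇒ E = E(r) r̂. Gaussian sphere of radius r = 0.0662 m (r < R).
Integrate the density: Q_enc = 4π ∫₀^r ρ₀(r'/R)^2 r'² dr' = 4πρ₀ r^5/(5·R²) = 6.045×10^-9 C.
Since E is radial and uniform over the Gaussian sphere, Φ = E·4πr² = Q_enc/ε₀.
E = k|Q_enc|/r² = (8.99×10^9)(6.045e-9)/(0.0662)² = 1.24e4 N/C.

E ≈ 1.24e4 N/C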